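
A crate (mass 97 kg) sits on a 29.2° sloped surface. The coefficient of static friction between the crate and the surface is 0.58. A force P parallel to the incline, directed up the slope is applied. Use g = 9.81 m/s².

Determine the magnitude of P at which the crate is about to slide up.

P ≈ 946 N

At impending motion up the slope, friction acts down-slope at its limit: f = μ_s N.
P is parallel to the surface, so N = m g cos θ = 831 N.
Along the incline: P = m g sin θ + μ_s N = 464 + 0.58×831 = 946 N.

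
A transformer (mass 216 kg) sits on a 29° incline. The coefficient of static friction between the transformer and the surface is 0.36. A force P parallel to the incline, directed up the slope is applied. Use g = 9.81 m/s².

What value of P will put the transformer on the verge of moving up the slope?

P ≈ 1690 N

At impending motion up the slope, friction acts down-slope at its limit: f = μ_s N.
P is parallel to the surface, so N = m g cos θ = 1850 N.
Along the incline: P = m g sin θ + μ_s N = 1030 + 0.36×1850 = 1690 N.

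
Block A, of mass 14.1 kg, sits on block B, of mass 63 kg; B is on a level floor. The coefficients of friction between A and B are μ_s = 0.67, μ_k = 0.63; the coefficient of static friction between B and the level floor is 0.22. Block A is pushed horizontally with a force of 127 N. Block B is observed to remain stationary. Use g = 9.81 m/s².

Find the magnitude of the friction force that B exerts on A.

Between the blocks, N₁ = m_A g = 138.3 N.
So the A–B interface can sustain at most μ_s N₁ = 92.68 N of static friction.
Since P = 127 N > 92.68 N, A slides on B; the A–B friction is kinetic: f₁ = μ_k N₁ = 0.63×138.3 = 87.1 N.
B experiences an equal 87.1 N forward from A (third law). B is in equilibrium, so the floor supplies f₂ = 87.1 N of static friction (limit μ_s(m_A+m_B)g = 166.4 N, not exceeded).

f ≈ 87.1 N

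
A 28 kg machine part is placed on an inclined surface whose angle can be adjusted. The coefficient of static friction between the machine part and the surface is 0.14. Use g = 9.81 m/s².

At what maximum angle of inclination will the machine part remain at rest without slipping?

At the slip threshold, m g sin θ = μ_s · m g cos θ, so tan θ = μ_s.
θ_max = arctan(0.14) = 7.97°.

θ_max ≈ 7.97°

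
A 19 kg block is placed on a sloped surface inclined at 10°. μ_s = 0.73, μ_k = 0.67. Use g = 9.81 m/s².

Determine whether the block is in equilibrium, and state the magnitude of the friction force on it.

f ≈ 32.4 N

N = m g cos θ = 184 N.
Down-slope weight component: m g sin θ = 32.4 N.
μ_s N = 134 N.
32.4 ≤ 134 N, so it stays put; friction = 32.4 N.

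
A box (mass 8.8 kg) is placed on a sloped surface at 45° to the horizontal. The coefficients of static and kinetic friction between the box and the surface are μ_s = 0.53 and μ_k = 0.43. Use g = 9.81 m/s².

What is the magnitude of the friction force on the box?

Perpendicular to the surface, N = m g cos θ = 8.8·9.81·cos 45° = 61.04 N.
Along the slope the weight component is m g sin θ = 61.04 N; friction must supply exactly this, acting up-slope.
Static friction can supply at most μ_s N = 32.35 N.
|61.04| exceeds 32.35 N, so the box slips down-slope; friction is kinetic, f = μ_k N = 0.43×61.04 = 26.2 N.

f ≈ 26.2 N (up the incline)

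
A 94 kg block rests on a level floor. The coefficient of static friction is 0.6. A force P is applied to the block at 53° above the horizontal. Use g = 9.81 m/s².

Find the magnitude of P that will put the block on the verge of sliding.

N = m g − P sin α (the pull lifts the block).
At impending slip, P cos α = μ_s N = μ_s (m g − P sin α).
Solving: P (cos α + μ_s sin α) = μ_s m g → P = 0.6×922/(cos 53° + 0.6 sin 53°) = 553/1.081 = 512 N.

P ≈ 512 N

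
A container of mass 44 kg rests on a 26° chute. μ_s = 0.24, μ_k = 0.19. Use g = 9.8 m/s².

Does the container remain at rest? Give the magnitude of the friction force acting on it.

f ≈ 73.6 N

N = m g cos θ = 388 N.
Down-slope weight component: m g sin θ = 189 N.
μ_s N = 93 N.
189 > 93 N, so it slides; kinetic friction f = μ_k N = 0.19×388 = 73.6 N.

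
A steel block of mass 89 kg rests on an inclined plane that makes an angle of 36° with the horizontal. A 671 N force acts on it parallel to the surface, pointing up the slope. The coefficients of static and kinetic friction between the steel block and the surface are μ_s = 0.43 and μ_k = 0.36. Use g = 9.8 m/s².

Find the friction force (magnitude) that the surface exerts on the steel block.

Perpendicular to the surface, N = m g cos θ = 89·9.8·cos 36° = 705.6 N.
Parallel to the incline, ΣF = 0 gives f = m g sin θ − P = 512.7 − 671 = -158.3 N (up-slope positive).
Static friction can supply at most μ_s N = 303.4 N.
Since |-158.3| ≤ 303.4 N, no slip — friction simply equals what equilibrium demands.

f ≈ 158 N (down the incline)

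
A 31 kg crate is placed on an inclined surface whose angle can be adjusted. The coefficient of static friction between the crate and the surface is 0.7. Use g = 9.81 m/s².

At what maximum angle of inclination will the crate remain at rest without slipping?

θ_max ≈ 35°

At the slip threshold, m g sin θ = μ_s · m g cos θ, so tan θ = μ_s.
θ_max = arctan(0.7) = 35°.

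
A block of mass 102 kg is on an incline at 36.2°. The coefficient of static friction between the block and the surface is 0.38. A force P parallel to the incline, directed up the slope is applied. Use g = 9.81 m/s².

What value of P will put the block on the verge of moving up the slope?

P ≈ 898 N

At impending motion up the slope, friction acts down-slope at its limit: f = μ_s N.
P is parallel to the surface, so N = m g cos θ = 807 N.
Along the incline: P = m g sin θ + μ_s N = 591 + 0.38×807 = 898 N.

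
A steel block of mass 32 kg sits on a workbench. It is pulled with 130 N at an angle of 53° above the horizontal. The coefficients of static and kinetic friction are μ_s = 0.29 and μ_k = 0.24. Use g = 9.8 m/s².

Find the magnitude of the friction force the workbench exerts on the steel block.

The vertical component of P reduces the normal force: N = m g − P sin α = 313.6 − 103.8 = 209.8 N.
The horizontal driving force is P cos α = 78.24 N, so equilibrium needs friction f = 78.24 N.
The static-friction limit is μ_s N = 60.84 N.
The required friction exceeds μ_s N, so the steel block moves and f = μ_k N = 50.3 N.

f ≈ 50.3 N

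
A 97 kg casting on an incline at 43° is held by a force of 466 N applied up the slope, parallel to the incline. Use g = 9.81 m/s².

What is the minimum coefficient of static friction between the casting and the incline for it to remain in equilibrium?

N = m g cos θ = 695.9 N.
Friction must make up the shortfall along the incline: f = m g sin θ − P = 649 − 466 = 183 N.
At the threshold f = μ_s N, so μ_s,min = 183/695.9 = 0.263.

μ_s,min ≈ 0.263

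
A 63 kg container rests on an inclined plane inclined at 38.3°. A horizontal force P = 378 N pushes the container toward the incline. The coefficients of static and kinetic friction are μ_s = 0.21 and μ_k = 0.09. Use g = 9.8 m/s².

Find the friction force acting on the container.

Normal direction: N = m g cos θ + P sin θ = 718.8 N.
Parallel to the incline: P cos θ − m g sin θ = 296.6 − 382.7 = -86.01 N; the friction needed to balance this is 86.01 N acting up the slope.
Maximum static friction: μ_s N = 0.21 × 718.8 = 150.9 N.
Since 86.01 N is within the 150.9 N limit, the container stays put and friction is exactly 86 N.

f ≈ 86 N (up the incline)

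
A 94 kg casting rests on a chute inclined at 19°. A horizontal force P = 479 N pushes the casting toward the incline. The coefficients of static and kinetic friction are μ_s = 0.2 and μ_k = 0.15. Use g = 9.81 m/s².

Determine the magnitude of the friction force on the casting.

f ≈ 153 N (down the incline)

Normal direction: N = m g cos θ + P sin θ = 1028 N.
Along the incline, the net driving force (taking up-slope positive) is P cos θ − m g sin θ = 452.9 − 300.2 = 152.7 N, so equilibrium requires friction f = -152.7 N (down-slope).
The limit of static friction is μ_s N = 205.6 N.
Since 152.7 N is within the 205.6 N limit, the casting stays put and friction is exactly 153 N.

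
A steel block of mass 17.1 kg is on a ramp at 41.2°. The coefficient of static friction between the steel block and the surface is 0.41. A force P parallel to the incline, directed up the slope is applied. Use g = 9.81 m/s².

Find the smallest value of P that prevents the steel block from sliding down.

The steel block tends to slide down (tan θ > μ_s), so at the point of impending slip friction acts up-slope at its limit: f = μ_s N.
P is parallel to the surface, so N = m g cos θ = 126 N.
Along the incline: P + μ_s N = m g sin θ, so P = 110 − 0.41×126 = 58.7 N.

P_min ≈ 58.7 N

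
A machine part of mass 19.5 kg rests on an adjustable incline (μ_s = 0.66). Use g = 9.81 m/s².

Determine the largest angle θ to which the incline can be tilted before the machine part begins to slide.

θ_max ≈ 33.4°

At the slip threshold, m g sin θ = μ_s · m g cos θ, so tan θ = μ_s.
θ_max = arctan(0.66) = 33.4°.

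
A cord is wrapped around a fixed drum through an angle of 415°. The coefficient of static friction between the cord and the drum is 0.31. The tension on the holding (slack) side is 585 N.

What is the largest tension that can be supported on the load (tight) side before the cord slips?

At impending slip the capstan equation gives T₂/T₁ = e^{μβ} with β in radians.
β = 415° × π/180 = 7.243 rad.
e^{μβ} = e^{0.31×7.243} = 9.444.
T₂ = T₁ · e^{μβ} = 585 × 9.444 = 5520 N.

T_max ≈ 5520 N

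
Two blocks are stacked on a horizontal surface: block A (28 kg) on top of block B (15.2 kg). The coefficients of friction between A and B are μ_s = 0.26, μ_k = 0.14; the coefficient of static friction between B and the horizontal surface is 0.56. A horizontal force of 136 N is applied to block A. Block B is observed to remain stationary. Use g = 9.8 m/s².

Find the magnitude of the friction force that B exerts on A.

f ≈ 38.4 N

The normal force B exerts on A is simply A's weight, N₁ = 274.4 N.
So the A–B interface can sustain at most μ_s N₁ = 71.34 N of static friction.
Since P = 136 N > 71.34 N, A slides on B; the A–B friction is kinetic: f₁ = μ_k N₁ = 0.14×274.4 = 38.4 N.
B experiences an equal 38.4 N forward from A (third law). B is in equilibrium, so the floor supplies f₂ = 38.4 N of static friction (limit μ_s(m_A+m_B)g = 237.1 N, not exceeded).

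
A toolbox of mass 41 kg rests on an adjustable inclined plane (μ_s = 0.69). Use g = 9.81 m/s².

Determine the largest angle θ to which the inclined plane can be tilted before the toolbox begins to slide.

At the slip threshold, m g sin θ = μ_s · m g cos θ, so tan θ = μ_s.
θ_max = arctan(0.69) = 34.6°.

θ_max ≈ 34.6°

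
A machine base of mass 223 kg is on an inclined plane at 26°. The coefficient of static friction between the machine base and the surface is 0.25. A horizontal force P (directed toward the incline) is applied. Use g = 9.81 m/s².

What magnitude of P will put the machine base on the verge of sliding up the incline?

P ≈ 1840 N

At impending motion up the slope, friction acts down-slope at its limit: f = μ_s N.
Perpendicular to the incline: N = m g cos θ + P sin θ.
Along the incline: P cos θ = m g sin θ + μ_s N = m g sin θ + μ_s (m g cos θ + P sin θ).
Solving, P (cos θ − μ_s sin θ) = m g (sin θ + μ_s cos θ), so P = 223×9.81×(sin 26° + 0.25 cos 26°)/(cos 26° − 0.25 sin 26°) = 2190×0.6631/0.7892 = 1840 N.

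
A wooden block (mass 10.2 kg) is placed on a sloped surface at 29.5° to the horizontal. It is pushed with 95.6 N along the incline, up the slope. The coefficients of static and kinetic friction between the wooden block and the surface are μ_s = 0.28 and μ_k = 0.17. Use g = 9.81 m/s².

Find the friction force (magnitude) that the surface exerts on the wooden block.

f ≈ 14.8 N (down the incline)

Normal force: N = m g cos θ = 10.2 × 9.81 × cos 29.5° = 87.09 N.
The friction needed for equilibrium is m g sin θ − P = 49.27 − 95.6 = -46.33 N, measured positive up-slope.
Maximum static friction available: μ_s N = 0.28 × 87.09 = 24.39 N.
|-46.33| exceeds 24.39 N, so the wooden block slips up-slope; friction is kinetic, f = μ_k N = 0.17×87.09 = 14.8 N.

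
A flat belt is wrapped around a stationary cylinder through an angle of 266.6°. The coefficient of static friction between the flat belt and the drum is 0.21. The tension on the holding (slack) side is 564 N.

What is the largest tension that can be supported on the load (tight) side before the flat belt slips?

T_max ≈ 1500 N

At impending slip the capstan equation gives T₂/T₁ = e^{μβ} with β in radians.
β = 266.6° × π/180 = 4.653 rad.
e^{μβ} = e^{0.21×4.653} = 2.657.
T₂ = T₁ · e^{μβ} = 564 × 2.657 = 1500 N.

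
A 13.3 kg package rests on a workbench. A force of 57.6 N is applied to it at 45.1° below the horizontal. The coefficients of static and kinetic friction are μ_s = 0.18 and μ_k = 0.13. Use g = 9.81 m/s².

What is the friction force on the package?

f ≈ 22.3 N

Vertical equilibrium gives N = m g + P sin α = 171.3 N.
Horizontally, friction must balance P cos α = 40.66 N.
μ_s N = 0.18 × 171.3 = 30.83 N.
40.66 > 30.83 N → the package slides; f = μ_k N = 0.13×171.3 = 22.3 N.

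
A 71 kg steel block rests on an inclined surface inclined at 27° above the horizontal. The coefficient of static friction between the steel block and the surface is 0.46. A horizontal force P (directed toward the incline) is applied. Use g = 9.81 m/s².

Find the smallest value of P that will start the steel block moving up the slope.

P ≈ 882 N

At impending motion up the slope, friction acts down-slope at its limit: f = μ_s N.
Perpendicular to the incline: N = m g cos θ + P sin θ.
Along the incline: P cos θ = m g sin θ + μ_s N = m g sin θ + μ_s (m g cos θ + P sin θ).
Solving, P (cos θ − μ_s sin θ) = m g (sin θ + μ_s cos θ), so P = 71×9.81×(sin 27° + 0.46 cos 27°)/(cos 27° − 0.46 sin 27°) = 697×0.8639/0.6822 = 882 N.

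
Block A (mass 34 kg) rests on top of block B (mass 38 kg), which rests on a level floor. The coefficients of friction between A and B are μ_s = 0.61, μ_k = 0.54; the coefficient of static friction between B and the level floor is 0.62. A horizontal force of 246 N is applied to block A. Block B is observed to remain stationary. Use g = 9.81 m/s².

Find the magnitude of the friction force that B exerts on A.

Between the blocks, N₁ = m_A g = 333.5 N.
Maximum static friction on A from B: μ_s N₁ = 0.61×333.5 = 203.5 N.
P = 246 N exceeds that limit, so A slips over B and the interface friction becomes kinetic: f₁ = μ_k N₁ = 0.54×333.5 = 180 N.
By Newton's third law B feels 180 N forward from A. With B stationary, the floor's static friction on B balances it: f₂ = 180 N (well within μ_s(m_A+m_B)g = 437.9 N).

f ≈ 180 N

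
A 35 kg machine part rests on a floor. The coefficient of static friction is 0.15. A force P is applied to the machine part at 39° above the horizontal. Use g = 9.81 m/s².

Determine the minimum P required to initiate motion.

N = m g − P sin α (the pull lifts the machine part).
At impending slip, P cos α = μ_s N = μ_s (m g − P sin α).
Solving: P (cos α + μ_s sin α) = μ_s m g → P = 0.15×343/(cos 39° + 0.15 sin 39°) = 51.5/0.8715 = 59.1 N.

P ≈ 59.1 N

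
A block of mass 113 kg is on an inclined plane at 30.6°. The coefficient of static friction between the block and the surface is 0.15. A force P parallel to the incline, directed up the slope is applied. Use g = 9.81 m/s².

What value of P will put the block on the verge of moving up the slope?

P ≈ 707 N

At impending motion up the slope, friction acts down-slope at its limit: f = μ_s N.
P is parallel to the surface, so N = m g cos θ = 954 N.
Along the incline: P = m g sin θ + μ_s N = 564 + 0.15×954 = 707 N.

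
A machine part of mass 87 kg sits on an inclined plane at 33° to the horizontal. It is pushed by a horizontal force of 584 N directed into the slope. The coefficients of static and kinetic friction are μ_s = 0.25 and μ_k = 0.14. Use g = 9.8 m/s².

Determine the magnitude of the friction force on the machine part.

Resolve perpendicular to the incline: N = m g cos θ + P sin θ = 87×9.8×cos 33° + 584×sin 33° = 1033 N.
Along the incline, the net driving force (taking up-slope positive) is P cos θ − m g sin θ = 489.8 − 464.4 = 25.42 N, so equilibrium requires friction f = -25.42 N (down-slope).
The limit of static friction is μ_s N = 258.3 N.
|f_req| = 25.42 ≤ 258.3 N → the machine part is in equilibrium; friction equals the required value.

f ≈ 25.4 N (down the incline)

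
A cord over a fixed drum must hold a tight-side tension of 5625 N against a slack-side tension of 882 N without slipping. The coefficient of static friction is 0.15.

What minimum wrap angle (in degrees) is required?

T₂/T₁ = e^{μβ} → β = ln(T₂/T₁)/μ.
β = ln(5625/882)/0.15 = 1.853/0.15 = 12.35 rad.
In degrees: β = 12.35 × 180/π = 708°.

β_min ≈ 708°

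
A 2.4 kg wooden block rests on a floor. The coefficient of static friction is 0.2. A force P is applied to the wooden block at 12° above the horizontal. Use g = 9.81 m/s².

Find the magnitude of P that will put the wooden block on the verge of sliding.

N = m g − P sin α (the pull lifts the wooden block).
At impending slip, P cos α = μ_s N = μ_s (m g − P sin α).
Solving: P (cos α + μ_s sin α) = μ_s m g → P = 0.2×23.5/(cos 12° + 0.2 sin 12°) = 4.71/1.02 = 4.62 N.

P ≈ 4.62 N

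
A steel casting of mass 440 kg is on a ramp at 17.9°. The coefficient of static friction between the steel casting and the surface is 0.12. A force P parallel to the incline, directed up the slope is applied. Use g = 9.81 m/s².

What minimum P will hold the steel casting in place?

P_min ≈ 834 N

The steel casting tends to slide down (tan θ > μ_s), so at the point of impending slip friction acts up-slope at its limit: f = μ_s N.
P is parallel to the surface, so N = m g cos θ = 4110 N.
Along the incline: P + μ_s N = m g sin θ, so P = 1330 − 0.12×4110 = 834 N.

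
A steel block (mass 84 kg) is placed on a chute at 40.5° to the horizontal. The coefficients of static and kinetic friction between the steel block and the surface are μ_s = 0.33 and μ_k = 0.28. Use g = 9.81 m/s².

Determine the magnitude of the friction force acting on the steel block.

Perpendicular to the surface, N = m g cos θ = 84·9.81·cos 40.5° = 626.6 N.
Along the slope the weight component is m g sin θ = 535.2 N; friction must supply exactly this, acting up-slope.
The static-friction ceiling is μ_s N = 0.33 × 626.6 = 206.8 N.
|535.2| exceeds 206.8 N, so the steel block slips down-slope; friction is kinetic, f = μ_k N = 0.28×626.6 = 175 N.

f ≈ 175 N (up the incline)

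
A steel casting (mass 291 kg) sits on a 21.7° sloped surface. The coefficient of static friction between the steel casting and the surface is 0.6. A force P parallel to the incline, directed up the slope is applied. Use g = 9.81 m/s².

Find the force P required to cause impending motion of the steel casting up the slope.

At impending motion up the slope, friction acts down-slope at its limit: f = μ_s N.
P is parallel to the surface, so N = m g cos θ = 2650 N.
Along the incline: P = m g sin θ + μ_s N = 1060 + 0.6×2650 = 2650 N.

P ≈ 2650 N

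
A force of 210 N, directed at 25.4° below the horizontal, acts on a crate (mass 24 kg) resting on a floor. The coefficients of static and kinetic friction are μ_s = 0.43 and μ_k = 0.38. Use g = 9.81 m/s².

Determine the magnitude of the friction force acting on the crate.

f ≈ 124 N

N = m g + P sin α = 235.4 + 210×sin 25.4° = 325.5 N.
Horizontally, friction must balance P cos α = 189.7 N.
μ_s N = 0.43 × 325.5 = 140 N.
The required friction exceeds μ_s N, so the crate moves and f = μ_k N = 124 N.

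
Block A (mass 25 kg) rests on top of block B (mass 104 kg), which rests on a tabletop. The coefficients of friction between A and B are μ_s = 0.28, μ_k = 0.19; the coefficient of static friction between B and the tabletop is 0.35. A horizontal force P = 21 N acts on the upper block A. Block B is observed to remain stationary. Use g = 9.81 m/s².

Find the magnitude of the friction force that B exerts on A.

Normal force at the A–B interface: N₁ = m_A g = 245.2 N.
Maximum static friction on A from B: μ_s N₁ = 0.28×245.2 = 68.67 N.
Since P = 21 N ≤ 68.67 N, A does not slip on B; friction on A equals P = 21 N.
B experiences an equal 21 N forward from A (third law). B is in equilibrium, so the floor supplies f₂ = 21 N of static friction (limit μ_s(m_A+m_B)g = 442.9 N, not exceeded).

f ≈ 21 N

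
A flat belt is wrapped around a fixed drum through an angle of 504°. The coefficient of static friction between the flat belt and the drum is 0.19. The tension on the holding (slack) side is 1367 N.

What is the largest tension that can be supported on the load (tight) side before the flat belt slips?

At impending slip the capstan equation gives T₂/T₁ = e^{μβ} with β in radians.
β = 504° × π/180 = 8.796 rad.
e^{μβ} = e^{0.19×8.796} = 5.319.
T₂ = T₁ · e^{μβ} = 1367 × 5.319 = 7270 N.

T_max ≈ 7270 N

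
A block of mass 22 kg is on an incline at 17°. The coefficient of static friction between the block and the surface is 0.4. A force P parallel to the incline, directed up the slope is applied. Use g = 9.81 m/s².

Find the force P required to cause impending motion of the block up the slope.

At impending motion up the slope, friction acts down-slope at its limit: f = μ_s N.
P is parallel to the surface, so N = m g cos θ = 206 N.
Along the incline: P = m g sin θ + μ_s N = 63.1 + 0.4×206 = 146 N.

P ≈ 146 N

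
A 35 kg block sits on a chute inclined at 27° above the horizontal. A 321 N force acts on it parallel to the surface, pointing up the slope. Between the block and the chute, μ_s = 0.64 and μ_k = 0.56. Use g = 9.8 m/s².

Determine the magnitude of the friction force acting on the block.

f ≈ 165 N (down the incline)

The normal reaction is N = m g cos θ = 305.6 N.
Parallel to the incline, ΣF = 0 gives f = m g sin θ − P = 155.7 − 321 = -165.3 N (up-slope positive).
The static-friction ceiling is μ_s N = 0.64 × 305.6 = 195.6 N.
Since |-165.3| ≤ 195.6 N, no slip — friction simply equals what equilibrium demands.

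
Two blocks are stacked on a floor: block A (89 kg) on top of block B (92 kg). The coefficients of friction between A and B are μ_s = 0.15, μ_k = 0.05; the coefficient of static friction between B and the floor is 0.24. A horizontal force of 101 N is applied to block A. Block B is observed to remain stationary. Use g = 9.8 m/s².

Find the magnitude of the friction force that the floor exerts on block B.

f ≈ 101 N

Between the blocks, N₁ = m_A g = 872.2 N.
Maximum static friction on A from B: μ_s N₁ = 0.15×872.2 = 130.8 N.
Since P = 101 N ≤ 130.8 N, A does not slip on B; friction on A equals P = 101 N.
By Newton's third law B feels 101 N forward from A. With B stationary, the floor's static friction on B balances it: f₂ = 101 N (well within μ_s(m_A+m_B)g = 425.7 N).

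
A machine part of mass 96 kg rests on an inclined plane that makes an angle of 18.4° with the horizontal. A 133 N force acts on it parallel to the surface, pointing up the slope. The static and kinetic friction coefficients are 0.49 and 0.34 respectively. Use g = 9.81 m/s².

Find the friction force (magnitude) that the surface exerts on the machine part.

Perpendicular to the surface, N = m g cos θ = 96·9.81·cos 18.4° = 893.6 N.
The friction needed for equilibrium is m g sin θ − P = 297.3 − 133 = 164.3 N, measured positive up-slope.
Maximum static friction available: μ_s N = 0.49 × 893.6 = 437.9 N.
Since |164.3| ≤ 437.9 N, the machine part remains in static equilibrium and friction takes exactly the required value.

f ≈ 164 N (up the incline)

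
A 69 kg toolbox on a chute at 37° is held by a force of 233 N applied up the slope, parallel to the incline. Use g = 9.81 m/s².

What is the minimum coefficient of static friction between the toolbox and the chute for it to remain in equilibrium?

N = m g cos θ = 540.6 N.
Friction must make up the shortfall along the incline: f = m g sin θ − P = 407.4 − 233 = 174.4 N.
At the threshold f = μ_s N, so μ_s,min = 174.4/540.6 = 0.323.

μ_s,min ≈ 0.323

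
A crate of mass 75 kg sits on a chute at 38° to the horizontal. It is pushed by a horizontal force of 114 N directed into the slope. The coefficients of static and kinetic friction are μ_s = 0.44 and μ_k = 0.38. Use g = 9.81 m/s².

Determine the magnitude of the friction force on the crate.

f ≈ 247 N (up the incline)

Normal direction: N = m g cos θ + P sin θ = 650 N.
Along the incline, the net driving force (taking up-slope positive) is P cos θ − m g sin θ = 89.83 − 453 = -363.1 N, so equilibrium requires friction f = 363.1 N (up-slope).
The limit of static friction is μ_s N = 286 N.
|f_req| = 363.1 > 286 N → the crate slides down the incline; f = μ_k N = 0.38 × 650 = 247 N.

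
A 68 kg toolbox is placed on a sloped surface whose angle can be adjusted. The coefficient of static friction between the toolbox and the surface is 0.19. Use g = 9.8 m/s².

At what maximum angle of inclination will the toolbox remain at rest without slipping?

θ_max ≈ 10.8°

At the slip threshold, m g sin θ = μ_s · m g cos θ, so tan θ = μ_s.
θ_max = arctan(0.19) = 10.8°.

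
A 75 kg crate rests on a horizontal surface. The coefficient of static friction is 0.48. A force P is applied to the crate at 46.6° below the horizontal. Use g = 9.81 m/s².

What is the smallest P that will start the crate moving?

P ≈ 1040 N

N = m g + P sin α (the push presses the crate into the horizontal surface).
At impending slip, P cos α = μ_s N = μ_s (m g + P sin α).
Solving: P (cos α − μ_s sin α) = μ_s m g → P = 0.48×736/(cos 46.6° − 0.48 sin 46.6°) = 353/0.3383 = 1040 N.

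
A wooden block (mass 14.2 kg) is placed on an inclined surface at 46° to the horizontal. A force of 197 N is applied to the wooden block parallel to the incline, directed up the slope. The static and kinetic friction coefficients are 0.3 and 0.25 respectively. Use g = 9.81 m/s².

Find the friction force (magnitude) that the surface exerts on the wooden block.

The normal reaction is N = m g cos θ = 96.77 N.
Parallel to the incline, ΣF = 0 gives f = m g sin θ − P = 100.2 − 197 = -96.79 N (up-slope positive).
Static friction can supply at most μ_s N = 29.03 N.
Since |-96.79| > 29.03 N, static friction cannot hold it; the wooden block slides up the incline and kinetic friction applies: f = μ_k N = 0.25 × 96.77 = 24.2 N.

f ≈ 24.2 N (down the incline)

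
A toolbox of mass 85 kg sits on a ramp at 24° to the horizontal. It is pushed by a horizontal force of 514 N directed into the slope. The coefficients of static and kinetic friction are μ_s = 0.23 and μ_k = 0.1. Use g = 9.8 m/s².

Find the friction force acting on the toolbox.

f ≈ 131 N (down the incline)

Resolve perpendicular to the incline: N = m g cos θ + P sin θ = 85×9.8×cos 24° + 514×sin 24° = 970 N.
Along the incline, the net driving force (taking up-slope positive) is P cos θ − m g sin θ = 469.6 − 338.8 = 130.8 N, so equilibrium requires friction f = -130.8 N (down-slope).
The limit of static friction is μ_s N = 223.1 N.
Since 130.8 N is within the 223.1 N limit, the toolbox stays put and friction is exactly 131 N.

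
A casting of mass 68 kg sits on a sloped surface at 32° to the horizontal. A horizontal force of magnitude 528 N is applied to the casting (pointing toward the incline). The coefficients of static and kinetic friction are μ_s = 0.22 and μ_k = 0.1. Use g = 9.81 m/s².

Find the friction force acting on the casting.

Resolve perpendicular to the incline: N = m g cos θ + P sin θ = 68×9.81×cos 32° + 528×sin 32° = 845.5 N.
Along the incline, the net driving force (taking up-slope positive) is P cos θ − m g sin θ = 447.8 − 353.5 = 94.27 N, so equilibrium requires friction f = -94.27 N (down-slope).
The limit of static friction is μ_s N = 186 N.
Since 94.27 N is within the 186 N limit, the casting stays put and friction is exactly 94.3 N.

f ≈ 94.3 N (down the incline)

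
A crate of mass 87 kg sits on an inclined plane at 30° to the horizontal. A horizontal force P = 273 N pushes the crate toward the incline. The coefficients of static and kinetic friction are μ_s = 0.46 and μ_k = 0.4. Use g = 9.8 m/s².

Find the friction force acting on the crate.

f ≈ 190 N (up the incline)

The horizontal push has a component P sin θ into the surface, so N = m g cos θ + P sin θ = 738.4 + 136.5 = 874.9 N.
Along the incline, the net driving force (taking up-slope positive) is P cos θ − m g sin θ = 236.4 − 426.3 = -189.9 N, so equilibrium requires friction f = 189.9 N (up-slope).
Maximum static friction: μ_s N = 0.46 × 874.9 = 402.4 N.
Since 189.9 N is within the 402.4 N limit, the crate stays put and friction is exactly 190 N.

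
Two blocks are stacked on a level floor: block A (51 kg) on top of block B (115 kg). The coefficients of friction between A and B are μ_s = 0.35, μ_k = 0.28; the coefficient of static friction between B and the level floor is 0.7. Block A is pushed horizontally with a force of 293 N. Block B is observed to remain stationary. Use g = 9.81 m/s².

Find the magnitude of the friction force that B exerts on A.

Between the blocks, N₁ = m_A g = 500.3 N.
Maximum static friction on A from B: μ_s N₁ = 0.35×500.3 = 175.1 N.
P = 293 N exceeds that limit, so A slips over B and the interface friction becomes kinetic: f₁ = μ_k N₁ = 0.28×500.3 = 140 N.
B experiences an equal 140 N forward from A (third law). B is in equilibrium, so the floor supplies f₂ = 140 N of static friction (limit μ_s(m_A+m_B)g = 1140 N, not exceeded).

f ≈ 140 N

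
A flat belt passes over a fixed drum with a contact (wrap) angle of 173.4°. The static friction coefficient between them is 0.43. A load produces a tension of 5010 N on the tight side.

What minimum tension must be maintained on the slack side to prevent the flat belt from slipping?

Capstan equation at impending slip: T_tight/T_slack = e^{μβ}.
β = 173.4° = 3.026 rad; e^{μβ} = e^{0.43×3.026} = 3.674.
T_slack = T_tight / e^{μβ} = 5010 / 3.674 = 1360 N.

T_min ≈ 1360 N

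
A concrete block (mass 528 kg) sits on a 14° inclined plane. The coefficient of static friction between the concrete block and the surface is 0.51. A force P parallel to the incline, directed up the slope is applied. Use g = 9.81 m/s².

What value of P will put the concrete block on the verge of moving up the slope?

At impending motion up the slope, friction acts down-slope at its limit: f = μ_s N.
P is parallel to the surface, so N = m g cos θ = 5030 N.
Along the incline: P = m g sin θ + μ_s N = 1250 + 0.51×5030 = 3820 N.

P ≈ 3820 N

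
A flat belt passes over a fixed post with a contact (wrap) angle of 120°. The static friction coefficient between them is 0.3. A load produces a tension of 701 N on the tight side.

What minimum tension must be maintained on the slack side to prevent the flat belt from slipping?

T_min ≈ 374 N

Capstan equation at impending slip: T_tight/T_slack = e^{μβ}.
β = 120° = 2.094 rad; e^{μβ} = e^{0.3×2.094} = 1.874.
T_slack = T_tight / e^{μβ} = 701 / 1.874 = 374 N.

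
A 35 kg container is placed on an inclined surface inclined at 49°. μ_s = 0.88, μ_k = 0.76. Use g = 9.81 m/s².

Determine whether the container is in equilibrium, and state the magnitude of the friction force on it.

N = m g cos θ = 225 N.
Down-slope weight component: m g sin θ = 259 N.
μ_s N = 198 N.
259 > 198 N, so it slides; kinetic friction f = μ_k N = 0.76×225 = 171 N.

f ≈ 171 N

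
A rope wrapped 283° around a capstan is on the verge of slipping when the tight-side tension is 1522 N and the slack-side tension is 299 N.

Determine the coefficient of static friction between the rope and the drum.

T₂/T₁ = e^{μβ} → μ = ln(T₂/T₁)/β.
β = 283° = 4.939 rad.
μ = ln(1522/299)/4.939 = ln(5.09)/4.939 = 0.329.

μ ≈ 0.329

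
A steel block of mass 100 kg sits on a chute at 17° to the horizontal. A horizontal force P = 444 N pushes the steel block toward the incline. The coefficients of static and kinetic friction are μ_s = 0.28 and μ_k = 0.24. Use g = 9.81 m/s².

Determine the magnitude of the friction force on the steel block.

f ≈ 138 N (down the incline)

The horizontal push has a component P sin θ into the surface, so N = m g cos θ + P sin θ = 938.1 + 129.8 = 1068 N.
Along the incline, the net driving force (taking up-slope positive) is P cos θ − m g sin θ = 424.6 − 286.8 = 137.8 N, so equilibrium requires friction f = -137.8 N (down-slope).
The limit of static friction is μ_s N = 299 N.
|f_req| = 137.8 ≤ 299 N → the steel block is in equilibrium; friction equals the required value.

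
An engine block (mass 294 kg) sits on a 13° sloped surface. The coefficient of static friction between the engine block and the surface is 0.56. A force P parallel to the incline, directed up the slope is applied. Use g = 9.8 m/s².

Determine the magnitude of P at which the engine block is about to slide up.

P ≈ 2220 N

At impending motion up the slope, friction acts down-slope at its limit: f = μ_s N.
P is parallel to the surface, so N = m g cos θ = 2810 N.
Along the incline: P = m g sin θ + μ_s N = 648 + 0.56×2810 = 2220 N.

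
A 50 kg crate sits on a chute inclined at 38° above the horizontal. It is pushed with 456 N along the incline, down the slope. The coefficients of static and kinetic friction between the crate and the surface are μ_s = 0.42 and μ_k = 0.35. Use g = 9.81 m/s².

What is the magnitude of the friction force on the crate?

f ≈ 135 N (up the incline)

Normal force: N = m g cos θ = 50 × 9.81 × cos 38° = 386.5 N.
Parallel to the incline, ΣF = 0 gives f = m g sin θ + P = 302 + 456 = 758 N (up-slope positive).
The static-friction ceiling is μ_s N = 0.42 × 386.5 = 162.3 N.
Since |758| > 162.3 N, static friction cannot hold it; the crate slides down the incline and kinetic friction applies: f = μ_k N = 0.35 × 386.5 = 135 N.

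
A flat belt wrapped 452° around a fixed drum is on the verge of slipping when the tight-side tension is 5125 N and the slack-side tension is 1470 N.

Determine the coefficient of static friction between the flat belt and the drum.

μ ≈ 0.158

T₂/T₁ = e^{μβ} → μ = ln(T₂/T₁)/β.
β = 452° = 7.889 rad.
μ = ln(5125/1470)/7.889 = ln(3.486)/7.889 = 0.158.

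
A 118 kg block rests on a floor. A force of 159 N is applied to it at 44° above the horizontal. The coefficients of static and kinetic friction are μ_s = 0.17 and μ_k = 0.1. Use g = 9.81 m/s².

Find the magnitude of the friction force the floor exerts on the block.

The vertical component of P reduces the normal force: N = m g − P sin α = 1158 − 110.5 = 1047 N.
Horizontally, friction must balance P cos α = 114.4 N.
μ_s N = 0.17 × 1047 = 178 N.
114.4 ≤ 178 N → static; friction equals the required 114 N.

f ≈ 114 N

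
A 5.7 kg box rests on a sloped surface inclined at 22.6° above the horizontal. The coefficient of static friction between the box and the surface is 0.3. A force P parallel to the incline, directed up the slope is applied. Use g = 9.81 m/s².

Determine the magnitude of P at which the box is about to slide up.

At impending motion up the slope, friction acts down-slope at its limit: f = μ_s N.
P is parallel to the surface, so N = m g cos θ = 51.6 N.
Along the incline: P = m g sin θ + μ_s N = 21.5 + 0.3×51.6 = 37 N.

P ≈ 37 N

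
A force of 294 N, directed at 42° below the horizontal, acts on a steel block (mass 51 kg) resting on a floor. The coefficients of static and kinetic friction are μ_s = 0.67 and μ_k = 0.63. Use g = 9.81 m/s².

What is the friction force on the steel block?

f ≈ 218 N

N = m g + P sin α = 500.3 + 294×sin 42° = 697 N.
The horizontal driving force is P cos α = 218.5 N, so equilibrium needs friction f = 218.5 N.
The static-friction limit is μ_s N = 467 N.
218.5 ≤ 467 N → static; friction equals the required 218 N.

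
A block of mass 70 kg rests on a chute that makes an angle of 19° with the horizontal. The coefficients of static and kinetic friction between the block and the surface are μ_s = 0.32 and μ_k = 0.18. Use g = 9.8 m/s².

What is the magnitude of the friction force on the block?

f ≈ 117 N (up the incline)

Normal force: N = m g cos θ = 70 × 9.8 × cos 19° = 648.6 N.
For equilibrium along the incline, friction must balance the weight component: f = m g sin θ = 223.3 N up the slope.
Static friction can supply at most μ_s N = 207.6 N.
Since |223.3| > 207.6 N, static friction cannot hold it; the block slides down the incline and kinetic friction applies: f = μ_k N = 0.18 × 648.6 = 117 N.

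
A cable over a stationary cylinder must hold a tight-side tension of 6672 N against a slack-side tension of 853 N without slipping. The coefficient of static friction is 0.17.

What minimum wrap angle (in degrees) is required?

T₂/T₁ = e^{μβ} → β = ln(T₂/T₁)/μ.
β = ln(6672/853)/0.17 = 2.057/0.17 = 12.1 rad.
In degrees: β = 12.1 × 180/π = 693°.

β_min ≈ 693°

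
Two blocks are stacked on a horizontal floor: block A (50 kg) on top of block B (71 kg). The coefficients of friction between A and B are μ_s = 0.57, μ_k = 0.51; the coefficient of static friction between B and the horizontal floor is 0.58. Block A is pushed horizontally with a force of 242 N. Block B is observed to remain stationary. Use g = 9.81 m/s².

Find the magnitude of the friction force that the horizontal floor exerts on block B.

f ≈ 242 N

The normal force B exerts on A is simply A's weight, N₁ = 490.5 N.
Maximum static friction on A from B: μ_s N₁ = 0.57×490.5 = 279.6 N.
P = 242 N is within that limit, so A and B move together (both at rest); the A–B friction is simply f₁ = P = 242 N.
B experiences an equal 242 N forward from A (third law). B is in equilibrium, so the floor supplies f₂ = 242 N of static friction (limit μ_s(m_A+m_B)g = 688.5 N, not exceeded).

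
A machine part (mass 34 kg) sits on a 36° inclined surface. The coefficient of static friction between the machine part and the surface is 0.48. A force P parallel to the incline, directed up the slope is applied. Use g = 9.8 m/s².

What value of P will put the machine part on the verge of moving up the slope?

P ≈ 325 N

At impending motion up the slope, friction acts down-slope at its limit: f = μ_s N.
P is parallel to the surface, so N = m g cos θ = 270 N.
Along the incline: P = m g sin θ + μ_s N = 196 + 0.48×270 = 325 N.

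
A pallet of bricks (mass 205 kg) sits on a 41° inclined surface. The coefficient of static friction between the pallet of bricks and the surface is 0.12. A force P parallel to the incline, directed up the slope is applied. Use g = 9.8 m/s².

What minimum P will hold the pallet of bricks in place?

P_min ≈ 1140 N

The pallet of bricks tends to slide down (tan θ > μ_s), so at the point of impending slip friction acts up-slope at its limit: f = μ_s N.
P is parallel to the surface, so N = m g cos θ = 1520 N.
Along the incline: P + μ_s N = m g sin θ, so P = 1320 − 0.12×1520 = 1140 N.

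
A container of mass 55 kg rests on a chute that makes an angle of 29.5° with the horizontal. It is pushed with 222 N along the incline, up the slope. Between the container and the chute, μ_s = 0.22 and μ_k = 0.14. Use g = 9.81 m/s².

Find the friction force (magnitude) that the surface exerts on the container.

f ≈ 43.7 N (up the incline)

Normal force: N = m g cos θ = 55 × 9.81 × cos 29.5° = 469.6 N.
Parallel to the incline, ΣF = 0 gives f = m g sin θ − P = 265.7 − 222 = 43.69 N (up-slope positive).
Static friction can supply at most μ_s N = 103.3 N.
Since |43.69| ≤ 103.3 N, the container remains in static equilibrium and friction takes exactly the required value.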